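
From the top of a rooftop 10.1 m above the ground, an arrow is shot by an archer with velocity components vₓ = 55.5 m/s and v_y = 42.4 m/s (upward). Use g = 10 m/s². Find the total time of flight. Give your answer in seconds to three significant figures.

Vertical motion (up positive, ground at y = 0): 5.000 t² − (42.40) t − 10.1 = 0, so t = (42.40 + √(42.40² + 2·10.0·10.1)) / 10.0 = (42.40 + 44.72) / 10.0 = 8.712 s.

8.71 s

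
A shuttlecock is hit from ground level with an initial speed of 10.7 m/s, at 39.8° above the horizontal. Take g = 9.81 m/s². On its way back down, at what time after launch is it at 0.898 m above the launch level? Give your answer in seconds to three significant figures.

Horizontal component vₓ = 10.70 cos 39.8° = 8.221 m/s; vertical v_y0 = 10.70 sin 39.8° = 6.849 m/s.
Set y = v_y0 t − ½ g t² = 0.898: 4.905 t² − 6.849 t + 0.898 = 0.
t = [6.849 ± √(6.849² − 2·9.81·0.898)] / 9.81 = (6.849 ± 5.412) / 9.81, so t = 0.1465 s or t = 1.250 s.
The descending-branch root is 1.250 s.

1.25 s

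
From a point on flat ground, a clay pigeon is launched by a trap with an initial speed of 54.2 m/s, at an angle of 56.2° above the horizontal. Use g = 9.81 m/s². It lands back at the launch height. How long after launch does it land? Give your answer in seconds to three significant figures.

9.18 s

Horizontal component vₓ = 54.20 cos 56.2° = 30.15 m/s; vertical v_y0 = 54.20 sin 56.2° = 45.04 m/s.
Landing at launch height ⇒ T = 2 v_y0 / g = 2 × 45.04 / 9.81 = 9.182 s.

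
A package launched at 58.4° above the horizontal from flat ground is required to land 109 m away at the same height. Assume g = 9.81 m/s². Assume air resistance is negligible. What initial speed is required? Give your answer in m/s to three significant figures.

34.6 m/s

On level ground R = v₀² sin 2θ / g ⇒ v₀ = √(gR / sin 2θ).
v₀ = √(9.81 × 109 / sin 116.8°) = √(1069 / 0.8926) = √1198.0 = 34.61 m/s.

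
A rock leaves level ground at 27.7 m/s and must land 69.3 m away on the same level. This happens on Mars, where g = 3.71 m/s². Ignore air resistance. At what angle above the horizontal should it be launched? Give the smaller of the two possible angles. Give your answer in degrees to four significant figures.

9.789°

From R = (v₀²/g) sin 2θ: sin 2θ = 3.71 × 69.3 / 767.29 = 0.3351.
2θ = 19.58° or 180° − 19.58° = 160.4°, so θ = 9.789° or 80.21°.
The smaller angle is 9.789°.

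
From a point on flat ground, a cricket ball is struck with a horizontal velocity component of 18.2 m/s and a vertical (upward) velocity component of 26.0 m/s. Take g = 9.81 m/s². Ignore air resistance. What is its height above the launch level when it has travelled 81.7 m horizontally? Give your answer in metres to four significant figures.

17.87 m

Time to reach x = 81.7 m: t = x/vₓ = 81.7/18.20 = 4.489 s.
Height: y = v_y0 t − ½ g t² = 26.00 × 4.489 − 4.905 × 4.489² = 116.7 − 98.84 = 17.87 m.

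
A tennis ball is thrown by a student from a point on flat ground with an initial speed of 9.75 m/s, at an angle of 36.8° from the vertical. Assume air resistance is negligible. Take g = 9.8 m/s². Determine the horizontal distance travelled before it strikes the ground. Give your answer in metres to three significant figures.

9.31 m

Resolve: vₓ = 9.750 sin 36.8° = 5.840 m/s and v_y0 = 9.750 cos 36.8° = 7.807 m/s.
Flight time T = 2 v_y0 / g = 1.593 s.
Range: R = vₓ T = 5.840 × 1.593 = 9.306 m.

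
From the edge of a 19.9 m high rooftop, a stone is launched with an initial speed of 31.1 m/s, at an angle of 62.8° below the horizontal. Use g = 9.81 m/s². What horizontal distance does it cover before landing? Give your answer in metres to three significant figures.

Horizontal component vₓ = 31.10 cos 62.8° = 14.22 m/s; vertical v_y0 = −27.66 m/s (downward).
With up positive and y = 0 at the ground: y(t) = 19.9 + (−27.66) t − 4.905 t². Setting y = 0 and taking the positive root: t = [−27.66 + √(27.66² + 2·9.81·19.9)] / 9.81 = (−27.66 + 33.99) / 9.81 = 0.6455 s.
Horizontal distance: R = vₓ t = 14.22 × 0.6455 = 9.177 m.

9.18 m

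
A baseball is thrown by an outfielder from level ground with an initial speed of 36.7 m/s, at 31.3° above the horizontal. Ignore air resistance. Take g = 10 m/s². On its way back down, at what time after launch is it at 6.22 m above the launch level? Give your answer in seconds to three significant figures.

Resolve: vₓ = 36.70 cos 31.3° = 31.36 m/s and v_y0 = 36.70 sin 31.3° = 19.07 m/s.
Height y(t) = 19.07 t − 5.000 t² = 6.22 gives 5.000 t² − 19.07 t + 6.22 = 0.
t = [19.07 ± √(19.07² − 2·10.0·6.22)] / 10.0 = (19.07 ± 15.46) / 10.0, so t = 0.3603 s or t = 3.453 s.
The descending-branch root is 3.453 s.

3.45 s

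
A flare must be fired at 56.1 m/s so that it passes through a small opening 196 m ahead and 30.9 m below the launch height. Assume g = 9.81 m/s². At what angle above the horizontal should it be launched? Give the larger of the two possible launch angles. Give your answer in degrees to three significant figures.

Trajectory: y = x tanθ − g x² (1 + tan²θ)/(2v₀²). With x = 196, y = −30.9, v₀ = 56.1, g = 9.81:
59.87 tan²θ − 196 tanθ + (28.97) = 0.
tanθ = [196 ± √(196² − 4 × 59.87 × (28.97))] / (2 × 59.87) = (196 ± 177.4) / 119.7, giving tanθ = 0.1552 or 3.118.
θ = 8.820° or 72.22°; the larger is 72.22°.

72.2°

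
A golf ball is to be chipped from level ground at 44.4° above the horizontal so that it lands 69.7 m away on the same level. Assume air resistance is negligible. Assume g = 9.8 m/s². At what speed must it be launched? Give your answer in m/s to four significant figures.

26.14 m/s

From R = (v₀² / g) sin 2θ: v₀ = √(gR / sin 2θ).
v₀ = √(9.80 × 69.7 / sin 88.80°) = √(683.1 / 0.9998) = √683.21 = 26.14 m/s.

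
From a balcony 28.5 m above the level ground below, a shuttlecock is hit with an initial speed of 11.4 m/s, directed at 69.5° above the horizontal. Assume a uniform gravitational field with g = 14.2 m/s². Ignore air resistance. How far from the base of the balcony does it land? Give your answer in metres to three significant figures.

11.5 m

Resolve: vₓ = 11.40 cos 69.5° = 3.992 m/s and v_y0 = 11.40 sin 69.5° = 10.68 m/s.
Vertical motion (up positive, ground at y = 0): 7.100 t² − (10.68) t − 28.5 = 0, so t = (10.68 + √(10.68² + 2·14.2·28.5)) / 14.2 = (10.68 + 30.39) / 14.2 = 2.892 s.
Horizontal distance: R = vₓ t = 3.992 × 2.892 = 11.55 m.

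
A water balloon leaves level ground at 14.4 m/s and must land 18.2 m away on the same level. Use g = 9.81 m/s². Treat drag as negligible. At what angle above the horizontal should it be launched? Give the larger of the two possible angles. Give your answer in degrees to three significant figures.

Level-ground range R = v₀² sin(2θ)/g ⇒ sin(2θ) = gR/v₀² = 9.81 × 18.2 / 14.4² = 0.8610.
2θ = 59.43° or 180° − 59.43° = 120.6°, so θ = 29.72° or 60.28°.
The larger angle is 60.28°.

60.3°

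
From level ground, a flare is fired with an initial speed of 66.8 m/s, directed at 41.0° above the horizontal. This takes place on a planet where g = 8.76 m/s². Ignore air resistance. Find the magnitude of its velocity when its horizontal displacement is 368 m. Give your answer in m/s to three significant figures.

vₓ = 66.80 cos 41.0° = 50.41 m/s; v_y0 = 66.80 sin 41.0° = 43.82 m/s.
At x = 368 m, t = x/vₓ = 368/50.41 = 7.299 s.
Vertical velocity there: v_y = v_y0 − g t = 43.82 − 8.76 × 7.299 = −20.12 m/s.
Speed: √(vₓ² + v_y²) = √(50.41² + 20.12²) = 54.28 m/s.

54.3 m/s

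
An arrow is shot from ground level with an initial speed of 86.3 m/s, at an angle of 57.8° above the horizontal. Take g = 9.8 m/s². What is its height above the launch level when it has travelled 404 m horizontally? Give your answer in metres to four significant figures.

263.4 m

Resolve: vₓ = 86.30 cos 57.8° = 45.99 m/s and v_y0 = 86.30 sin 57.8° = 73.03 m/s.
Time to reach x = 404 m: t = x/vₓ = 404/45.99 = 8.785 s.
Height: y = v_y0 t − ½ g t² = 73.03 × 8.785 − 4.900 × 8.785² = 641.5 − 378.2 = 263.4 m.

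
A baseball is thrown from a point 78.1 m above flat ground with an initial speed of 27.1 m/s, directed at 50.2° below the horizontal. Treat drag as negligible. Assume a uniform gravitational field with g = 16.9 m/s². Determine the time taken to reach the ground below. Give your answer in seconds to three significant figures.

Horizontal component vₓ = 27.10 cos 50.2° = 17.35 m/s; vertical v_y0 = −20.82 m/s (downward).
With up positive and y = 0 at the ground: y(t) = 78.1 + (−20.82) t − 8.450 t². Setting y = 0 and taking the positive root: t = [−20.82 + √(20.82² + 2·16.9·78.1)] / 16.9 = (−20.82 + 55.44) / 16.9 = 2.048 s.

2.05 s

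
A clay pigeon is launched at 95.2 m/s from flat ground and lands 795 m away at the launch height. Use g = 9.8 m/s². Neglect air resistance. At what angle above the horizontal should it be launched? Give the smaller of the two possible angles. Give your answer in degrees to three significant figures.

29.6°

Level-ground range R = v₀² sin(2θ)/g ⇒ sin(2θ) = gR/v₀² = 9.80 × 795 / 95.2² = 0.8596.
2θ = 59.28° or 180° − 59.28° = 120.7°, so θ = 29.64° or 60.36°.
The smaller angle is 29.64°.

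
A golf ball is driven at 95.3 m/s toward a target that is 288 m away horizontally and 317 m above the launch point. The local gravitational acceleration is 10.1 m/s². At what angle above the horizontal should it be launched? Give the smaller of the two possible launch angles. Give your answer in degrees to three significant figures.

60.3°

Trajectory: y = x tanθ − g x² (1 + tan²θ)/(2v₀²). With x = 288, y = 317, v₀ = 95.3, g = 10.1:
46.12 tan²θ − 288 tanθ + (363.1) = 0.
tanθ = [288 ± √(288² − 4 × 46.12 × (363.1))] / (2 × 46.12) = (288 ± 126.3) / 92.24, giving tanθ = 1.753 or 4.492.
θ = 60.30° or 77.45°; the smaller is 60.30°.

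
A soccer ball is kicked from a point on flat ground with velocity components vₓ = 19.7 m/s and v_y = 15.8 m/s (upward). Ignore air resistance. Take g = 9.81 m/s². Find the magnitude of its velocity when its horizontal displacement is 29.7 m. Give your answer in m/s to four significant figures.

x = vₓ t ⇒ t = 29.7/19.70 = 1.508 s.
Vertical velocity there: v_y = v_y0 − g t = 15.80 − 9.81 × 1.508 = 1.010 m/s.
Speed: √(vₓ² + v_y²) = √(19.70² + 1.010²) = 19.73 m/s.

19.73 m/s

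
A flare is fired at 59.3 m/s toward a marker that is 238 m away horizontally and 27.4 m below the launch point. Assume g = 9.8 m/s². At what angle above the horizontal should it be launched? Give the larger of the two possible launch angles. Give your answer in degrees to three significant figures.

70.2°

Trajectory: y = x tanθ − g x² (1 + tan²θ)/(2v₀²). With x = 238, y = −27.4, v₀ = 59.3, g = 9.80:
78.93 tan²θ − 238 tanθ + (51.53) = 0.
tanθ = [238 ± √(238² − 4 × 78.93 × (51.53))] / (2 × 78.93) = (238 ± 200.9) / 157.9, giving tanθ = 0.2348 or 2.781.
θ = 13.21° or 70.22°; the larger is 70.22°.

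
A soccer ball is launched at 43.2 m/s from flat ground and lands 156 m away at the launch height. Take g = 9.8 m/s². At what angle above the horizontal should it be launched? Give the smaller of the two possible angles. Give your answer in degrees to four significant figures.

27.50°

R = v₀² sin 2θ / g gives sin 2θ = gR/v₀² = 9.80·156/43.2² = 0.8192.
2θ = 55.00° or 180° − 55.00° = 125.0°, so θ = 27.50° or 62.50°.
The smaller angle is 27.50°.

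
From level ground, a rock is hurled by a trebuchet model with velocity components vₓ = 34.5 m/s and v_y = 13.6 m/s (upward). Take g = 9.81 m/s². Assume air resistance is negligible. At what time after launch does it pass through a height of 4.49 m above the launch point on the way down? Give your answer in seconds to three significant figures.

2.39 s

Height y(t) = 13.60 t − 4.905 t² = 4.49 gives 4.905 t² − 13.60 t + 4.49 = 0.
Quadratic formula: t = (13.60 ± √96.866) / 9.81 = (13.60 ± 9.842) / 9.81 → t = 0.3831 s or 2.390 s.
The descending-branch root is 2.390 s.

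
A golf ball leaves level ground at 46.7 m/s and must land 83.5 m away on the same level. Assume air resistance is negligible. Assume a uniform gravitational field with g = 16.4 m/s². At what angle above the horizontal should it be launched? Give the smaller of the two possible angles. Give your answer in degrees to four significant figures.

R = v₀² sin 2θ / g gives sin 2θ = gR/v₀² = 16.4·83.5/46.7² = 0.6279.
2θ = 38.90° or 180° − 38.90° = 141.1°, so θ = 19.45° or 70.55°.
The smaller angle is 19.45°.

19.45°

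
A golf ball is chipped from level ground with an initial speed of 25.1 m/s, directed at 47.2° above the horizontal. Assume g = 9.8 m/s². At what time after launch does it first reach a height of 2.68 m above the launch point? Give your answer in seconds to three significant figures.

0.152 s

Components: vₓ = 25.10 cos 47.2° = 17.05 m/s, v_y0 = 25.10 sin 47.2° = 18.42 m/s.
Require v_y0 t − ½ g t² = 2.68, i.e. 4.900 t² − 18.42 t + 2.68 = 0.
t = [18.42 ± √(18.42² − 2·9.80·2.68)] / 9.80 = (18.42 ± 16.93) / 9.80, so t = 0.1516 s or t = 3.607 s.
The first (ascending) time is 0.1516 s.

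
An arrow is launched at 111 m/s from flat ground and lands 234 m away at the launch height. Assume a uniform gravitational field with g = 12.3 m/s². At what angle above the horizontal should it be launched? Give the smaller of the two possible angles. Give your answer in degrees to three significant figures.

From R = (v₀²/g) sin 2θ: sin 2θ = 12.3 × 234 / 12321 = 0.2336.
2θ = 13.51° or 180° − 13.51° = 166.5°, so θ = 6.755° or 83.25°.
The smaller angle is 6.755°.

6.75°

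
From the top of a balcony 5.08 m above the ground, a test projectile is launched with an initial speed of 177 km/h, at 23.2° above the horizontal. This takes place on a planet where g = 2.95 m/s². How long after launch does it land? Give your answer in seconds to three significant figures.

13.4 s

Convert: 177 km/h = 177/3.6 = 49.17 m/s.
vₓ = 49.17 cos 23.2° = 45.19 m/s; v_y0 = 49.17 sin 23.2° = 19.37 m/s.
With up positive and y = 0 at the ground: y(t) = 5.08 + (19.37) t − 1.475 t². Setting y = 0 and taking the positive root: t = [19.37 + √(19.37² + 2·2.95·5.08)] / 2.95 = (19.37 + 20.13) / 2.95 = 13.39 s.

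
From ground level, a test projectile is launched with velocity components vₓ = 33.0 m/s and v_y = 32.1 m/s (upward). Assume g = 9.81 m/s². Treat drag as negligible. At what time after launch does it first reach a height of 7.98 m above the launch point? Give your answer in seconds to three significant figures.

0.259 s

Set y = v_y0 t − ½ g t² = 7.98: 4.905 t² − 32.10 t + 7.98 = 0.
Quadratic formula: t = (32.10 ± √873.84) / 9.81 = (32.10 ± 29.56) / 9.81 → t = 0.2588 s or 6.286 s.
The first (ascending) time is 0.2588 s.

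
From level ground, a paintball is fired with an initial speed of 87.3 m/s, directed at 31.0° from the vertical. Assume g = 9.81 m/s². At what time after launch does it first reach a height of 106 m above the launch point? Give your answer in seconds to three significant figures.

1.58 s

vₓ = 87.30 sin 31.0° = 44.96 m/s; v_y0 = 87.30 cos 31.0° = 74.83 m/s.
Set y = v_y0 t − ½ g t² = 106: 4.905 t² − 74.83 t + 106 = 0.
t = [74.83 ± √(74.83² − 2·9.81·106)] / 9.81 = (74.83 ± 59.33) / 9.81, so t = 1.580 s or t = 13.68 s.
The first (ascending) time is 1.580 s.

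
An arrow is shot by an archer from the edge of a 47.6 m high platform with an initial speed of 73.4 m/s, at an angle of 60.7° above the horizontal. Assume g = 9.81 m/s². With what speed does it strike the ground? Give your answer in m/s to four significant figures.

79.51 m/s

Components: vₓ = 73.40 cos 60.7° = 35.92 m/s, v_y0 = 73.40 sin 60.7° = 64.01 m/s.
With up positive and y = 0 at the ground: y(t) = 47.6 + (64.01) t − 4.905 t². Setting y = 0 and taking the positive root: t = [64.01 + √(64.01² + 2·9.81·47.6)] / 9.81 = (64.01 + 70.93) / 9.81 = 13.76 s.
Vertical velocity at impact: v_y = v_y0 − g t = 64.01 − 9.81 × 13.76 = −70.93 m/s.
Speed: |v| = √(vₓ² + v_y²) = √(35.92² + 70.93²) = 79.51 m/s.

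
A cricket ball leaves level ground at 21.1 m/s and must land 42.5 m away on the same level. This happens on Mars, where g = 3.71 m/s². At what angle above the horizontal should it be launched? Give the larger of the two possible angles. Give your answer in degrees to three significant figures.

From R = (v₀²/g) sin 2θ: sin 2θ = 3.71 × 42.5 / 445.21 = 0.3542.
2θ = 20.74° or 180° − 20.74° = 159.3°, so θ = 10.37° or 79.63°.
The larger angle is 79.63°.

79.6°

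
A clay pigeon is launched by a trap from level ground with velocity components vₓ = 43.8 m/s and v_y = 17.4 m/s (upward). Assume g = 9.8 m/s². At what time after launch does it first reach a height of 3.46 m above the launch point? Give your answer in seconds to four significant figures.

0.2114 s

Set y = v_y0 t − ½ g t² = 3.46: 4.900 t² − 17.40 t + 3.46 = 0.
t = [17.40 ± √(17.40² − 2·9.80·3.46)] / 9.80 = (17.40 ± 15.33) / 9.80, so t = 0.2114 s or t = 3.340 s.
The first (ascending) time is 0.2114 s.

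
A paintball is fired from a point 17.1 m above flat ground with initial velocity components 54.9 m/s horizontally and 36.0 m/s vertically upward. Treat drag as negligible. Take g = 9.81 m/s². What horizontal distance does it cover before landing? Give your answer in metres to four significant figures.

427.5 m

With up positive and y = 0 at the ground: y(t) = 17.1 + (36.00) t − 4.905 t². Setting y = 0 and taking the positive root: t = [36.00 + √(36.00² + 2·9.81·17.1)] / 9.81 = (36.00 + 40.39) / 9.81 = 7.787 s.
Horizontal distance: R = vₓ t = 54.90 × 7.787 = 427.5 m.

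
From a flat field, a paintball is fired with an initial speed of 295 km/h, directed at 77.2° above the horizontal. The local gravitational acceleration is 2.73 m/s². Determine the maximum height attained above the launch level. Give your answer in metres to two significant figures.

Convert: 295 km/h = 295/3.6 = 81.94 m/s.
Components: vₓ = 81.94 cos 77.2° = 18.15 m/s, v_y0 = 81.94 sin 77.2° = 79.91 m/s.
Peak height H = v_y0² / (2g) = 6385.3 / 5.460 = 1169 m.

1200 m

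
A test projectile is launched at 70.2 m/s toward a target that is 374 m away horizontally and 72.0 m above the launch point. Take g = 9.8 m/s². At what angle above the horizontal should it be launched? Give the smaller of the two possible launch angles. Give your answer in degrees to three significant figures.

38.9°

Trajectory: y = x tanθ − g x² (1 + tan²θ)/(2v₀²). With x = 374, y = 72.0, v₀ = 70.2, g = 9.80:
139.1 tan²θ − 374 tanθ + (211.1) = 0.
tanθ = [374 ± √(374² − 4 × 139.1 × (211.1))] / (2 × 139.1) = (374 ± 149.8) / 278.2, giving tanθ = 0.8059 or 1.883.
θ = 38.87° or 62.03°; the smaller is 38.87°.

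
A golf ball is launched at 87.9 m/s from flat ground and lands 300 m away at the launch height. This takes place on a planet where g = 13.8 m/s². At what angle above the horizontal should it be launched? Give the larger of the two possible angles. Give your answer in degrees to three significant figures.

73.8°

Level-ground range R = v₀² sin(2θ)/g ⇒ sin(2θ) = gR/v₀² = 13.8 × 300 / 87.9² = 0.5358.
2θ = 32.40° or 180° − 32.40° = 147.6°, so θ = 16.20° or 73.80°.
The larger angle is 73.80°.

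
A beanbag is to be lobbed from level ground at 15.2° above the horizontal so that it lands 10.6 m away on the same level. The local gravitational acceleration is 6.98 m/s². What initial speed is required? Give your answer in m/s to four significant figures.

12.09 m/s

From R = (v₀² / g) sin 2θ: v₀ = √(gR / sin 2θ).
v₀ = √(6.98 × 10.6 / sin 30.40°) = √(73.99 / 0.5060) = √146.21 = 12.09 m/s.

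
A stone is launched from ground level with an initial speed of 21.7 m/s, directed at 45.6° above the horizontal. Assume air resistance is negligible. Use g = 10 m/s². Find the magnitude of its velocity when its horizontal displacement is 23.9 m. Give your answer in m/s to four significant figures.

15.18 m/s

Horizontal component vₓ = 21.70 cos 45.6° = 15.18 m/s; vertical v_y0 = 21.70 sin 45.6° = 15.50 m/s.
Time to reach x = 23.9 m: t = x/vₓ = 23.9/15.18 = 1.574 s.
Vertical velocity there: v_y = v_y0 − g t = 15.50 − 10.0 × 1.574 = −0.2375 m/s.
Speed: √(vₓ² + v_y²) = √(15.18² + 0.2375²) = 15.18 m/s.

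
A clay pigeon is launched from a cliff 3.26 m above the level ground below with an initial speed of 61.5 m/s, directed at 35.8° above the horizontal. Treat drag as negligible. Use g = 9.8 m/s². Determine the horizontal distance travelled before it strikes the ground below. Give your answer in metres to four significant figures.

Horizontal component vₓ = 61.50 cos 35.8° = 49.88 m/s; vertical v_y0 = 61.50 sin 35.8° = 35.97 m/s.
The projectile lands when y = 3.26 + (35.97) t − ½·9.80·t² = 0. Positive root: t = (35.97 + √(35.97² + 2·9.80·3.26)) / 9.80 = (35.97 + 36.85) / 9.80 = 7.431 s.
Horizontal distance: R = vₓ t = 49.88 × 7.431 = 370.7 m.

370.7 m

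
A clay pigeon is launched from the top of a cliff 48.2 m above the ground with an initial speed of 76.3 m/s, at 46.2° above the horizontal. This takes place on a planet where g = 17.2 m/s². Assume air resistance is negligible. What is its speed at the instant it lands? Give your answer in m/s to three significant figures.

86.5 m/s

Components: vₓ = 76.30 cos 46.2° = 52.81 m/s, v_y0 = 76.30 sin 46.2° = 55.07 m/s.
With up positive and y = 0 at the ground: y(t) = 48.2 + (55.07) t − 8.600 t². Setting y = 0 and taking the positive root: t = [55.07 + √(55.07² + 2·17.2·48.2)] / 17.2 = (55.07 + 68.49) / 17.2 = 7.184 s.
Vertical velocity at impact: v_y = v_y0 − g t = 55.07 − 17.2 × 7.184 = −68.49 m/s.
Speed: |v| = √(vₓ² + v_y²) = √(52.81² + 68.49²) = 86.49 m/s.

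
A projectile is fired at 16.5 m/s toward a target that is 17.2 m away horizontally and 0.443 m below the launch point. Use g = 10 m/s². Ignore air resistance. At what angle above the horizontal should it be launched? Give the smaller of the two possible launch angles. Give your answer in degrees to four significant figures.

17.91°

Trajectory: y = x tanθ − g x² (1 + tan²θ)/(2v₀²). With x = 17.2, y = −0.443, v₀ = 16.5, g = 10.0:
5.433 tan²θ − 17.2 tanθ + (4.990) = 0.
tanθ = [17.2 ± √(17.2² − 4 × 5.433 × (4.990))] / (2 × 5.433) = (17.2 ± 13.69) / 10.87, giving tanθ = 0.3231 or 2.843.
θ = 17.91° or 70.62°; the smaller is 17.91°.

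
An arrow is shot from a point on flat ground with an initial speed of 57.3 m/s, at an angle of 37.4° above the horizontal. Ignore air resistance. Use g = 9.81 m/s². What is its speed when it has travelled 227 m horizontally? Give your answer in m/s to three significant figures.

47.7 m/s

Horizontal component vₓ = 57.30 cos 37.4° = 45.52 m/s; vertical v_y0 = 57.30 sin 37.4° = 34.80 m/s.
Time to reach x = 227 m: t = x/vₓ = 227/45.52 = 4.987 s.
Vertical velocity there: v_y = v_y0 − g t = 34.80 − 9.81 × 4.987 = −14.12 m/s.
Speed: √(vₓ² + v_y²) = √(45.52² + 14.12²) = 47.66 m/s.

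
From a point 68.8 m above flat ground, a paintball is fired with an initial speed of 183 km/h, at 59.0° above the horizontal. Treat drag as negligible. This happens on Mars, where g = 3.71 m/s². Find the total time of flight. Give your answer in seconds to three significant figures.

25.0 s

Convert: 183 km/h = 183/3.6 = 50.83 m/s.
Components: vₓ = 50.83 cos 59.0° = 26.18 m/s, v_y0 = 50.83 sin 59.0° = 43.57 m/s.
With up positive and y = 0 at the ground: y(t) = 68.8 + (43.57) t − 1.855 t². Setting y = 0 and taking the positive root: t = [43.57 + √(43.57² + 2·3.71·68.8)] / 3.71 = (43.57 + 49.08) / 3.71 = 24.97 s.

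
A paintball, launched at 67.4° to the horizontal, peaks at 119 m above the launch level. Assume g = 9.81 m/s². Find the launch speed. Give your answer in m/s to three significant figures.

At the peak v_y = 0, so v_y0 = √(2gH) = √(2 × 9.81 × 119) = 48.32 m/s.
v_y0 = v₀ sin θ ⇒ v₀ = 48.32 / sin 67.4° = 52.34 m/s.

52.3 m/s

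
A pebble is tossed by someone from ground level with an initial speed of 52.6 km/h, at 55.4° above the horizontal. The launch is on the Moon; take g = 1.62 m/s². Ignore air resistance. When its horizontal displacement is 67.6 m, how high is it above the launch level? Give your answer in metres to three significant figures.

44.2 m

Convert: 52.6 km/h = 52.6/3.6 = 14.61 m/s.
Resolve: vₓ = 14.61 cos 55.4° = 8.297 m/s and v_y0 = 14.61 sin 55.4° = 12.03 m/s.
x = vₓ t ⇒ t = 67.6/8.297 = 8.148 s.
Height: y = v_y0 t − ½ g t² = 12.03 × 8.148 − 0.8100 × 8.148² = 97.99 − 53.77 = 44.22 m.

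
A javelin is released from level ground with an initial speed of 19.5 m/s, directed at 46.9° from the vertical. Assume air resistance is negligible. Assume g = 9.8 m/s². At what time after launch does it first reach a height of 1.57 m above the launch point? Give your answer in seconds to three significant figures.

Horizontal component vₓ = 19.50 sin 46.9° = 14.24 m/s; vertical v_y0 = 19.50 cos 46.9° = 13.32 m/s.
Require v_y0 t − ½ g t² = 1.57, i.e. 4.900 t² − 13.32 t + 1.57 = 0.
t = [13.32 ± √(13.32² − 2·9.80·1.57)] / 9.80 = (13.32 ± 12.11) / 9.80, so t = 0.1234 s or t = 2.596 s.
The first (ascending) time is 0.1234 s.

0.123 s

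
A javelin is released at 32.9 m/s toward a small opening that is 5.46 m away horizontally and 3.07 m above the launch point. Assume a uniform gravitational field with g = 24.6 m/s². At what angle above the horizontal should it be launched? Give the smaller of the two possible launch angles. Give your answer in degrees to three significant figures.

33.0°

Trajectory: y = x tanθ − g x² (1 + tan²θ)/(2v₀²). With x = 5.46, y = 3.07, v₀ = 32.9, g = 24.6:
0.3388 tan²θ − 5.46 tanθ + (3.409) = 0.
tanθ = [5.46 ± √(5.46² − 4 × 0.3388 × (3.409))] / (2 × 0.3388) = (5.46 ± 5.019) / 0.6775, giving tanθ = 0.6506 or 15.47.
θ = 33.05° or 86.30°; the smaller is 33.05°.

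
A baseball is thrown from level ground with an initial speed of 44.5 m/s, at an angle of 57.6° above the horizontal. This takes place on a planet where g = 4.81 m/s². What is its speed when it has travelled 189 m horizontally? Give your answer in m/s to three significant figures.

Resolve: vₓ = 44.50 cos 57.6° = 23.84 m/s and v_y0 = 44.50 sin 57.6° = 37.57 m/s.
x = vₓ t ⇒ t = 189/23.84 = 7.926 s.
Vertical velocity there: v_y = v_y0 − g t = 37.57 − 4.81 × 7.926 = −0.5535 m/s.
Speed: √(vₓ² + v_y²) = √(23.84² + 0.5535²) = 23.85 m/s.

23.9 m/s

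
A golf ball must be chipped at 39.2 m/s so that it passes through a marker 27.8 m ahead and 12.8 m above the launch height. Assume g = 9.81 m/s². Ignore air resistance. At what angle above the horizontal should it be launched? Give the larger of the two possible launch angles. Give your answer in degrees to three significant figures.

84.7°

Trajectory: y = x tanθ − g x² (1 + tan²θ)/(2v₀²). With x = 27.8, y = 12.8, v₀ = 39.2, g = 9.81:
2.467 tan²θ − 27.8 tanθ + (15.27) = 0.
tanθ = [27.8 ± √(27.8² − 4 × 2.467 × (15.27))] / (2 × 2.467) = (27.8 ± 24.94) / 4.934, giving tanθ = 0.5789 or 10.69.
θ = 30.07° or 84.66°; the larger is 84.66°.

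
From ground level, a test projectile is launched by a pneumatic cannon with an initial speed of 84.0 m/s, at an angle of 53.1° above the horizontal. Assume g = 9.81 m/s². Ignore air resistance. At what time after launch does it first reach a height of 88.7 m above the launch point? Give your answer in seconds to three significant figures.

Components: vₓ = 84.00 cos 53.1° = 50.44 m/s, v_y0 = 84.00 sin 53.1° = 67.17 m/s.
Require v_y0 t − ½ g t² = 88.7, i.e. 4.905 t² − 67.17 t + 88.7 = 0.
t = [67.17 ± √(67.17² − 2·9.81·88.7)] / 9.81 = (67.17 ± 52.65) / 9.81, so t = 1.481 s or t = 12.21 s.
The first (ascending) time is 1.481 s.

1.48 s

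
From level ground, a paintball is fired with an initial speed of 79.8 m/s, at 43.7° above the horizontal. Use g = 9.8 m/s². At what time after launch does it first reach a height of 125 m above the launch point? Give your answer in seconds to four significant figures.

Resolve: vₓ = 79.80 cos 43.7° = 57.69 m/s and v_y0 = 79.80 sin 43.7° = 55.13 m/s.
Set y = v_y0 t − ½ g t² = 125: 4.900 t² − 55.13 t + 125 = 0.
t = [55.13 ± √(55.13² − 2·9.80·125)] / 9.80 = (55.13 ± 24.28) / 9.80, so t = 3.148 s or t = 8.103 s.
The first (ascending) time is 3.148 s.

3.148 s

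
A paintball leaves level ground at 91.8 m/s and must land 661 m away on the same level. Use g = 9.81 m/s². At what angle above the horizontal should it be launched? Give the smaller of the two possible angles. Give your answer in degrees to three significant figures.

R = v₀² sin 2θ / g gives sin 2θ = gR/v₀² = 9.81·661/91.8² = 0.7695.
2θ = 50.31° or 180° − 50.31° = 129.7°, so θ = 25.15° or 64.85°.
The smaller angle is 25.15°.

25.2°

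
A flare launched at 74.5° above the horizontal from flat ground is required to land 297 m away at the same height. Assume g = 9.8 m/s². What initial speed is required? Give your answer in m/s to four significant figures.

75.17 m/s

Level-ground range: R = v₀² sin(2θ)/g, so v₀ = √(gR / sin 2θ).
v₀ = √(9.80 × 297 / sin 149.0°) = √(2911 / 0.5150) = √5651.2 = 75.17 m/s.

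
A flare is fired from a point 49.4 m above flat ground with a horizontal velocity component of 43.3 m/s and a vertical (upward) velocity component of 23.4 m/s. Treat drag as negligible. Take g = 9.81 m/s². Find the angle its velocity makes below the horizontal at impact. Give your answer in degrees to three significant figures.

42.0°

Vertical motion (up positive, ground at y = 0): 4.905 t² − (23.40) t − 49.4 = 0, so t = (23.40 + √(23.40² + 2·9.81·49.4)) / 9.81 = (23.40 + 38.95) / 9.81 = 6.355 s.
At impact: v_y = v_y0 − g t = −38.95 m/s; vₓ = 43.30 m/s.
Angle below horizontal: arctan(|v_y|/vₓ) = arctan(38.95/43.30) = 41.97°.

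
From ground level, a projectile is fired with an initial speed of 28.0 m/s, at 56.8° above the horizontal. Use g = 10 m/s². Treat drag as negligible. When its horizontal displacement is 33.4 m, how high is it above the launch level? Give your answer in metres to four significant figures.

Resolve: vₓ = 28.00 cos 56.8° = 15.33 m/s and v_y0 = 28.00 sin 56.8° = 23.43 m/s.
At x = 33.4 m, t = x/vₓ = 33.4/15.33 = 2.178 s.
Height: y = v_y0 t − ½ g t² = 23.43 × 2.178 − 5.000 × 2.178² = 51.04 − 23.73 = 27.31 m.

27.31 m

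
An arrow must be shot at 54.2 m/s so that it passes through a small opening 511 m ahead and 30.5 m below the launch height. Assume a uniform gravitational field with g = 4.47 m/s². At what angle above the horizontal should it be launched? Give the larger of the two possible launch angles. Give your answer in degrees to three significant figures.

65.4°

Trajectory: y = x tanθ − g x² (1 + tan²θ)/(2v₀²). With x = 511, y = −30.5, v₀ = 54.2, g = 4.47:
198.7 tan²θ − 511 tanθ + (168.2) = 0.
tanθ = [511 ± √(511² − 4 × 198.7 × (168.2))] / (2 × 198.7) = (511 ± 357.1) / 397.3, giving tanθ = 0.3875 or 2.185.
θ = 21.18° or 65.41°; the larger is 65.41°.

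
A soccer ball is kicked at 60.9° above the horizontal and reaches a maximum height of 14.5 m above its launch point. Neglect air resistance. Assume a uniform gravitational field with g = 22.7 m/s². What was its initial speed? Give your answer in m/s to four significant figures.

At the peak v_y = 0, so v_y0 = √(2gH) = √(2 × 22.7 × 14.5) = 25.66 m/s.
v_y0 = v₀ sin θ ⇒ v₀ = 25.66 / sin 60.9° = 29.36 m/s.

29.36 m/s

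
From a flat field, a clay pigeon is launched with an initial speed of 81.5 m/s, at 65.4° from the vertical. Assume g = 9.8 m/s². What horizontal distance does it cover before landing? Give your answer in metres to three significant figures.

vₓ = 81.50 sin 65.4° = 74.10 m/s; v_y0 = 81.50 cos 65.4° = 33.93 m/s.
Flight time T = 2 v_y0 / g = 6.924 s.
Range: R = vₓ T = 74.10 × 6.924 = 513.1 m.

513 m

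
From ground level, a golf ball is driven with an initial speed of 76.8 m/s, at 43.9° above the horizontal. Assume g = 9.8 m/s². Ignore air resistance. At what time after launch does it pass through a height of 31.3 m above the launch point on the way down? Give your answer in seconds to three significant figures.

Resolve: vₓ = 76.80 cos 43.9° = 55.34 m/s and v_y0 = 76.80 sin 43.9° = 53.25 m/s.
Height y(t) = 53.25 t − 4.900 t² = 31.3 gives 4.900 t² − 53.25 t + 31.3 = 0.
t = [53.25 ± √(53.25² − 2·9.80·31.3)] / 9.80 = (53.25 ± 47.14) / 9.80, so t = 0.6235 s or t = 10.24 s.
The descending-branch root is 10.24 s.

10.2 s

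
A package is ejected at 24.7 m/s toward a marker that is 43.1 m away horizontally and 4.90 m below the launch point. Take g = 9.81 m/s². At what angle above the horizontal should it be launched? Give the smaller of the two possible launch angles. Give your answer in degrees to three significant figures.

Trajectory: y = x tanθ − g x² (1 + tan²θ)/(2v₀²). With x = 43.1, y = −4.90, v₀ = 24.7, g = 9.81:
14.93 tan²θ − 43.1 tanθ + (10.03) = 0.
tanθ = [43.1 ± √(43.1² − 4 × 14.93 × (10.03))] / (2 × 14.93) = (43.1 ± 35.47) / 29.87, giving tanθ = 0.2554 or 2.630.
θ = 14.33° or 69.18°; the smaller is 14.33°.

14.3°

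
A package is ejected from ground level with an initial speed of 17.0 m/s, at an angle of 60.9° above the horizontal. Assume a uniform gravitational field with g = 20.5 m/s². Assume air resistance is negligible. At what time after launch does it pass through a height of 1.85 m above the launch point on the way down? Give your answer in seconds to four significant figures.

1.312 s

Resolve: vₓ = 17.00 cos 60.9° = 8.268 m/s and v_y0 = 17.00 sin 60.9° = 14.85 m/s.
Set y = v_y0 t − ½ g t² = 1.85: 10.25 t² − 14.85 t + 1.85 = 0.
t = [14.85 ± √(14.85² − 2·20.5·1.85)] / 20.5 = (14.85 ± 12.03) / 20.5, so t = 0.1376 s or t = 1.312 s.
The descending-branch root is 1.312 s.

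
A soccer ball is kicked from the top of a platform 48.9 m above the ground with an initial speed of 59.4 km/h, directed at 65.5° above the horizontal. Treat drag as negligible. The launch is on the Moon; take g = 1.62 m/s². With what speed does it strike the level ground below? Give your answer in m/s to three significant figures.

Convert: 59.4 km/h = 59.4/3.6 = 16.50 m/s.
Resolve: vₓ = 16.50 cos 65.5° = 6.842 m/s and v_y0 = 16.50 sin 65.5° = 15.01 m/s.
The projectile lands when y = 48.9 + (15.01) t − ½·1.62·t² = 0. Positive root: t = (15.01 + √(15.01² + 2·1.62·48.9)) / 1.62 = (15.01 + 19.59) / 1.62 = 21.36 s.
Vertical velocity at impact: v_y = v_y0 − g t = 15.01 − 1.62 × 21.36 = −19.59 m/s.
Speed: |v| = √(vₓ² + v_y²) = √(6.842² + 19.59²) = 20.75 m/s.

20.8 m/s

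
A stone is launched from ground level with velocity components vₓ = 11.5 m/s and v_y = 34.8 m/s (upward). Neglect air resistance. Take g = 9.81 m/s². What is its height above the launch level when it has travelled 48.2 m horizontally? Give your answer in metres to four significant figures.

x = vₓ t ⇒ t = 48.2/11.50 = 4.191 s.
Height: y = v_y0 t − ½ g t² = 34.80 × 4.191 − 4.905 × 4.191² = 145.9 − 86.17 = 59.69 m.

59.69 m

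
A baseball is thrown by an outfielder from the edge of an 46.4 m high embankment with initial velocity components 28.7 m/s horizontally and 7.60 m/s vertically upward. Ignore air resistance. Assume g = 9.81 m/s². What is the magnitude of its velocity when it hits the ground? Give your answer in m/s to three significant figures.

42.3 m/s

With up positive and y = 0 at the ground: y(t) = 46.4 + (7.600) t − 4.905 t². Setting y = 0 and taking the positive root: t = [7.600 + √(7.600² + 2·9.81·46.4)] / 9.81 = (7.600 + 31.11) / 9.81 = 3.946 s.
Vertical velocity at impact: v_y = v_y0 − g t = 7.600 − 9.81 × 3.946 = −31.11 m/s.
Speed: |v| = √(vₓ² + v_y²) = √(28.70² + 31.11²) = 42.33 m/s.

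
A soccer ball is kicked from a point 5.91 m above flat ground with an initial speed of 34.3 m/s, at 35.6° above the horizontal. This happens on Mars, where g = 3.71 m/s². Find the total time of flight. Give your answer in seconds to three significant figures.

11.1 s

Horizontal component vₓ = 34.30 cos 35.6° = 27.89 m/s; vertical v_y0 = 34.30 sin 35.6° = 19.97 m/s.
The projectile lands when y = 5.91 + (19.97) t − ½·3.71·t² = 0. Positive root: t = (19.97 + √(19.97² + 2·3.71·5.91)) / 3.71 = (19.97 + 21.04) / 3.71 = 11.05 s.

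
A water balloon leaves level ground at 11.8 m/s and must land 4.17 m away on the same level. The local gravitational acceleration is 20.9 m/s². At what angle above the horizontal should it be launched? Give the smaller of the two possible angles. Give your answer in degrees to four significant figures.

19.37°

R = v₀² sin 2θ / g gives sin 2θ = gR/v₀² = 20.9·4.17/11.8² = 0.6259.
2θ = 38.75° or 180° − 38.75° = 141.3°, so θ = 19.37° or 70.63°.
The smaller angle is 19.37°.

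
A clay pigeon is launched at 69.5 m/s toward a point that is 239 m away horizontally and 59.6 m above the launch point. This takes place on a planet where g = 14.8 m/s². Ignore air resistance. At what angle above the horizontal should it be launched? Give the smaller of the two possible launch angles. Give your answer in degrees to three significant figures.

43.1°

Trajectory: y = x tanθ − g x² (1 + tan²θ)/(2v₀²). With x = 239, y = 59.6, v₀ = 69.5, g = 14.8:
87.51 tan²θ − 239 tanθ + (147.1) = 0.
tanθ = [239 ± √(239² − 4 × 87.51 × (147.1))] / (2 × 87.51) = (239 ± 75.01) / 175.0, giving tanθ = 0.9370 or 1.794.
θ = 43.14° or 60.87°; the smaller is 43.14°.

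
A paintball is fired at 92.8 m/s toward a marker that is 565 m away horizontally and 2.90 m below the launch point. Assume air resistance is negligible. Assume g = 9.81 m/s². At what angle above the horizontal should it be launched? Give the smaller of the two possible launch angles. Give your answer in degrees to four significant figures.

19.69°

Trajectory: y = x tanθ − g x² (1 + tan²θ)/(2v₀²). With x = 565, y = −2.90, v₀ = 92.8, g = 9.81:
181.8 tan²θ − 565 tanθ + (178.9) = 0.
tanθ = [565 ± √(565² − 4 × 181.8 × (178.9))] / (2 × 181.8) = (565 ± 434.9) / 363.6, giving tanθ = 0.3579 or 2.750.
θ = 19.69° or 70.01°; the smaller is 19.69°.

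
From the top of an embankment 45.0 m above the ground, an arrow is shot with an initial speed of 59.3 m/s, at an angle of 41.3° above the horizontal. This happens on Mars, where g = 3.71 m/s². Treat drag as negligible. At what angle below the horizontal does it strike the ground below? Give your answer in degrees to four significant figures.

Components: vₓ = 59.30 cos 41.3° = 44.55 m/s, v_y0 = 59.30 sin 41.3° = 39.14 m/s.
Vertical motion (up positive, ground at y = 0): 1.855 t² − (39.14) t − 45.0 = 0, so t = (39.14 + √(39.14² + 2·3.71·45.0)) / 3.71 = (39.14 + 43.19) / 3.71 = 22.19 s.
At impact: v_y = v_y0 − g t = −43.19 m/s; vₓ = 44.55 m/s.
Angle below horizontal: arctan(|v_y|/vₓ) = arctan(43.19/44.55) = 44.11°.

44.11°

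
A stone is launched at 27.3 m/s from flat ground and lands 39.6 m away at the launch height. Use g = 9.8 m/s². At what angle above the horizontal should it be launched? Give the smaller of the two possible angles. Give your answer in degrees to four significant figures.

R = v₀² sin 2θ / g gives sin 2θ = gR/v₀² = 9.80·39.6/27.3² = 0.5207.
2θ = 31.38° or 180° − 31.38° = 148.6°, so θ = 15.69° or 74.31°.
The smaller angle is 15.69°.

15.69°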